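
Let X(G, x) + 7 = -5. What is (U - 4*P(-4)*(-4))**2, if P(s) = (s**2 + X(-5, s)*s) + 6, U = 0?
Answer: 1254400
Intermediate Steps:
X(G, x) = -12 (X(G, x) = -7 - 5 = -12)
P(s) = 6 + s**2 - 12*s (P(s) = (s**2 - 12*s) + 6 = 6 + s**2 - 12*s)
(U - 4*P(-4)*(-4))**2 = (0 - 4*(6 + (-4)**2 - 12*(-4))*(-4))**2 = (0 - 4*(6 + 16 + 48)*(-4))**2 = (0 - 4*70*(-4))**2 = (0 - 280*(-4))**2 = (0 + 1120)**2 = 1120**2 = 1254400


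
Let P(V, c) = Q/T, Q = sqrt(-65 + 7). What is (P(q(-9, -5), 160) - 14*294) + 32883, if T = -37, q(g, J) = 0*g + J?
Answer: 28767 - I*sqrt(58)/37 ≈ 28767.0 - 0.20583*I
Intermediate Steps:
q(g, J) = J (q(g, J) = 0 + J = J)
Q = I*sqrt(58) (Q = sqrt(-58) = I*sqrt(58) ≈ 7.6158*I)
P(V, c) = -I*sqrt(58)/37 (P(V, c) = (I*sqrt(58))/(-37) = (I*sqrt(58))*(-1/37) = -I*sqrt(58)/37)
(P(q(-9, -5), 160) - 14*294) + 32883 = (-I*sqrt(58)/37 - 14*294) + 32883 = (-I*sqrt(58)/37 - 4116) + 32883 = (-4116 - I*sqrt(58)/37) + 32883 = 28767 - I*sqrt(58)/37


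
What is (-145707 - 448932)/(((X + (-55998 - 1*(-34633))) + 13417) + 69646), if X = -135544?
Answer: 594639/73846 ≈ 8.0524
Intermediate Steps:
(-145707 - 448932)/(((X + (-55998 - 1*(-34633))) + 13417) + 69646) = (-145707 - 448932)/(((-135544 + (-55998 - 1*(-34633))) + 13417) + 69646) = -594639/(((-135544 + (-55998 + 34633)) + 13417) + 69646) = -594639/(((-135544 - 21365) + 13417) + 69646) = -594639/((-156909 + 13417) + 69646) = -594639/(-143492 + 69646) = -594639/(-73846) = -594639*(-1/73846) = 594639/73846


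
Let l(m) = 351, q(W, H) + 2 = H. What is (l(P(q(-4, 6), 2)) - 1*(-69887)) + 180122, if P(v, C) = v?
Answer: 250360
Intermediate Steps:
q(W, H) = -2 + H
(l(P(q(-4, 6), 2)) - 1*(-69887)) + 180122 = (351 - 1*(-69887)) + 180122 = (351 + 69887) + 180122 = 70238 + 180122 = 250360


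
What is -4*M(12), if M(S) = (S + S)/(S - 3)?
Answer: -32/3 ≈ -10.667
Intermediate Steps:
M(S) = 2*S/(-3 + S) (M(S) = (2*S)/(-3 + S) = 2*S/(-3 + S))
-4*M(12) = -8*12/(-3 + 12) = -8*12/9 = -4*8/3 = -32/3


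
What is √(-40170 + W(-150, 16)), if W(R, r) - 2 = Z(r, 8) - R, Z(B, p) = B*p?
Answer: I*√39890 ≈ 199.72*I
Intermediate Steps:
W(R, r) = 2 - R + 8*r (W(R, r) = 2 + (r*8 - R) = 2 + (8*r - R) = 2 + (-R + 8*r) = 2 - R + 8*r)
√(-40170 + W(-150, 16)) = √(-40170 + (2 - 1*(-150) + 8*16)) = √(-40170 + (2 + 150 + 128)) = √(-40170 + 280) = √(-39890) = I*√39890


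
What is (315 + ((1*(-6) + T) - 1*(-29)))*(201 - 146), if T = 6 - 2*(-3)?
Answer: 19250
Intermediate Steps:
T = 12 (T = 6 + 6 = 12)
(315 + ((1*(-6) + T) - 1*(-29)))*(201 - 146) = (315 + ((1*(-6) + 12) - 1*(-29)))*(201 - 146) = (315 + ((-6 + 12) + 29))*55 = (315 + (6 + 29))*55 = (315 + 35)*55 = 350*55 = 19250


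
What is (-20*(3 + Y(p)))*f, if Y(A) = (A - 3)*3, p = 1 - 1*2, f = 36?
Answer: 6480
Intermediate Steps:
p = -1 (p = 1 - 2 = -1)
Y(A) = -9 + 3*A (Y(A) = (-3 + A)*3 = -9 + 3*A)
(-20*(3 + Y(p)))*f = -20*(3 + (-9 + 3*(-1)))*36 = -20*(3 + (-9 - 3))*36 = -20*(3 - 12)*36 = -20*(-9)*36 = 180*36 = 6480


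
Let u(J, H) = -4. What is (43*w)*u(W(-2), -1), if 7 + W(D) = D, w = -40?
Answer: 6880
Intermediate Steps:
W(D) = -7 + D
(43*w)*u(W(-2), -1) = (43*(-40))*(-4) = -1720*(-4) = 6880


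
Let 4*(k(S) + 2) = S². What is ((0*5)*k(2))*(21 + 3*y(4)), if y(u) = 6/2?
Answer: 0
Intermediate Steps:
y(u) = 3 (y(u) = 6*(½) = 3)
k(S) = -2 + S²/4
((0*5)*k(2))*(21 + 3*y(4)) = ((0*5)*(-2 + (¼)*2²))*(21 + 3*3) = (0*(-2 + (¼)*4))*(21 + 9) = (0*(-2 + 1))*30 = (0*(-1))*30 = 0*30 = 0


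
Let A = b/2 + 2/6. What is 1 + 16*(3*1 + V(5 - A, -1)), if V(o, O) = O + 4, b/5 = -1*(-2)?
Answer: 97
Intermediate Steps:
b = 10 (b = 5*(-1*(-2)) = 5*2 = 10)
A = 16/3 (A = 10/2 + 2/6 = 10*(½) + 2*(⅙) = 5 + ⅓ = 16/3 ≈ 5.3333)
V(o, O) = 4 + O
1 + 16*(3*1 + V(5 - A, -1)) = 1 + 16*(3*1 + (4 - 1)) = 1 + 16*(3 + 3) = 1 + 16*6 = 1 + 96 = 97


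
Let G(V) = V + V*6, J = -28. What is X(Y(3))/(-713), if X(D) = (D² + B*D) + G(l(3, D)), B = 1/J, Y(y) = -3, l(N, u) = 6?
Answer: -1431/19964 ≈ -0.071679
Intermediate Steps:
G(V) = 7*V (G(V) = V + 6*V = 7*V)
B = -1/28 (B = 1/(-28) = -1/28 ≈ -0.035714)
X(D) = 42 + D² - D/28 (X(D) = (D² - D/28) + 7*6 = (D² - D/28) + 42 = 42 + D² - D/28)
X(Y(3))/(-713) = (42 + (-3)² - 1/28*(-3))/(-713) = (42 + 9 + 3/28)*(-1/713) = (1431/28)*(-1/713) = -1431/19964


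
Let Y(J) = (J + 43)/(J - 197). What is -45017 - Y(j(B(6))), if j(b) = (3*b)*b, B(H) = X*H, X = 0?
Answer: -8868306/197 ≈ -45017.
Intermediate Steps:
B(H) = 0 (B(H) = 0*H = 0)
j(b) = 3*b²
Y(J) = (43 + J)/(-197 + J)
-45017 - Y(j(B(6))) = -45017 - (43 + 3*0²)/(-197 + 3*0²) = -45017 - (43 + 3*0)/(-197 + 3*0) = -45017 - (43 + 0)/(-197 + 0) = -45017 - 43/(-197) = -45017 - (-1)*43/197 = -45017 - 1*(-43/197) = -45017 + 43/197 = -8868306/197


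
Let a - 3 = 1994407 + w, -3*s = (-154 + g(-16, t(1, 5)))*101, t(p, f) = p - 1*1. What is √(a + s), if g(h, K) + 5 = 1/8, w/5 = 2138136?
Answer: √1827423186/12 ≈ 3562.4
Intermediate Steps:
t(p, f) = -1 + p (t(p, f) = p - 1 = -1 + p)
w = 10690680 (w = 5*2138136 = 10690680)
g(h, K) = -39/8 (g(h, K) = -5 + 1/8 = -5 + ⅛ = -39/8)
s = 128371/24 (s = -(-154 - 39/8)*101/3 = -(-1271)*101/24 = -⅓*(-128371/8) = 128371/24 ≈ 5348.8)
a = 12685090 (a = 3 + (1994407 + 10690680) = 3 + 12685087 = 12685090)
√(a + s) = √(12685090 + 128371/24) = √(304570531/24) = √1827423186/12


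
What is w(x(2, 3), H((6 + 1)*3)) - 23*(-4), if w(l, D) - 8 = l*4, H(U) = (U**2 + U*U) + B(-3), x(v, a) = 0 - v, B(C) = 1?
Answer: 92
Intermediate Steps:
x(v, a) = -v
H(U) = 1 + 2*U**2 (H(U) = (U**2 + U*U) + 1 = (U**2 + U**2) + 1 = 2*U**2 + 1 = 1 + 2*U**2)
w(l, D) = 8 + 4*l (w(l, D) = 8 + l*4 = 8 + 4*l)
w(x(2, 3), H((6 + 1)*3)) - 23*(-4) = (8 + 4*(-1*2)) - 23*(-4) = (8 + 4*(-2)) + 92 = (8 - 8) + 92 = 0 + 92 = 92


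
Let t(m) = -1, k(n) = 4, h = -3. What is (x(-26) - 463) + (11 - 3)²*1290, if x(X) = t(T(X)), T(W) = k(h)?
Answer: 82096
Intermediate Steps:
T(W) = 4
x(X) = -1
(x(-26) - 463) + (11 - 3)²*1290 = (-1 - 463) + (11 - 3)²*1290 = -464 + 8²*1290 = -464 + 64*1290 = -464 + 82560 = 82096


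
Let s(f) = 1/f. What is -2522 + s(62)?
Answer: -156363/62 ≈ -2522.0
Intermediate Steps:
-2522 + s(62) = -2522 + 1/62 = -156363/62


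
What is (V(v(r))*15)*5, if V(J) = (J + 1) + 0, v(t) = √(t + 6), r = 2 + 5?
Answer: 75 + 75*√13 ≈ 345.42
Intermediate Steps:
r = 7
v(t) = √(6 + t)
V(J) = 1 + J (V(J) = (1 + J) + 0 = 1 + J)
(V(v(r))*15)*5 = ((1 + √(6 + 7))*15)*5 = ((1 + √13)*15)*5 = (15 + 15*√13)*5 = 75 + 75*√13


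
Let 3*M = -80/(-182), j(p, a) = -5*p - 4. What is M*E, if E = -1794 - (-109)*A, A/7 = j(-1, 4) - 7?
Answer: -84960/91 ≈ -933.63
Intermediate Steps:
j(p, a) = -4 - 5*p
A = -42 (A = 7*((-4 - 5*(-1)) - 7) = 7*((-4 + 5) - 7) = 7*(1 - 7) = 7*(-6) = -42)
M = 40/273 (M = (-80/(-182))/3 = (-80*(-1/182))/3 = (⅓)*(40/91) = 40/273 ≈ 0.14652)
E = -6372 (E = -1794 - (-109)*(-42) = -1794 - 1*4578 = -1794 - 4578 = -6372)
M*E = (40/273)*(-6372) = -84960/91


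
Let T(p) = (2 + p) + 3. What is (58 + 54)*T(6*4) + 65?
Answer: 3313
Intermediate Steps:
T(p) = 5 + p
(58 + 54)*T(6*4) + 65 = (58 + 54)*(5 + 6*4) + 65 = 112*(5 + 24) + 65 = 112*29 + 65 = 3248 + 65 = 3313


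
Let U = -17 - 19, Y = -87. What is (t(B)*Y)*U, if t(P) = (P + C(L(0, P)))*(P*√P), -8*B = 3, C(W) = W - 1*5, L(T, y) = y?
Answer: 54027*I*√6/32 ≈ 4135.6*I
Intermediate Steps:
C(W) = -5 + W (C(W) = W - 5 = -5 + W)
B = -3/8 (B = -⅛*3 = -3/8 ≈ -0.37500)
t(P) = P^(3/2)*(-5 + 2*P) (t(P) = (P + (-5 + P))*(P*√P) = (-5 + 2*P)*P^(3/2) = P^(3/2)*(-5 + 2*P))
U = -36
(t(B)*Y)*U = (((-3/8)^(3/2)*(-5 + 2*(-3/8)))*(-87))*(-36) = (((-3*I*√6/32)*(-5 - ¾))*(-87))*(-36) = ((-3*I*√6/32*(-23/4))*(-87))*(-36) = ((69*I*√6/128)*(-87))*(-36) = -6003*I*√6/128*(-36) = 54027*I*√6/32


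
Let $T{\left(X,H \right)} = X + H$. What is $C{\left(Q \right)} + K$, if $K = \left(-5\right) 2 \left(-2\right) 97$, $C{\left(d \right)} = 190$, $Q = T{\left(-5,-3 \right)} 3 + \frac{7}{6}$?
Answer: $2130$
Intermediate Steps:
$T{\left(X,H \right)} = H + X$
$Q = - \frac{137}{6}$ ($Q = \left(-3 - 5\right) 3 + \frac{7}{6} = \left(-8\right) 3 + 7 \cdot \frac{1}{6} = -24 + \frac{7}{6} = - \frac{137}{6} \approx -22.833$)
$K = 1940$ ($K = \left(-10\right) \left(-2\right) 97 = 20 \cdot 97 = 1940$)
$C{\left(Q \right)} + K = 190 + 1940 = 2130$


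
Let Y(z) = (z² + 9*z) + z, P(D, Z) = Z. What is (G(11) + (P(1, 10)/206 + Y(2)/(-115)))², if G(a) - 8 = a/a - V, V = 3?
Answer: 4784903929/140304025 ≈ 34.104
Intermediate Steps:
Y(z) = z² + 10*z
G(a) = 6 (G(a) = 8 + (a/a - 1*3) = 8 + (1 - 3) = 8 - 2 = 6)
(G(11) + (P(1, 10)/206 + Y(2)/(-115)))² = (6 + (10/206 + (2*(10 + 2))/(-115)))² = (6 + (10*(1/206) + (2*12)*(-1/115)))² = (6 + (5/103 + 24*(-1/115)))² = (6 + (5/103 - 24/115))² = (6 - 1897/11845)² = (69173/11845)² = 4784903929/140304025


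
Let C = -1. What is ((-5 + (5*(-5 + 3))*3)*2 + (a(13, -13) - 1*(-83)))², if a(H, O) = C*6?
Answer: 49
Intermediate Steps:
a(H, O) = -6 (a(H, O) = -1*6 = -6)
((-5 + (5*(-5 + 3))*3)*2 + (a(13, -13) - 1*(-83)))² = ((-5 + (5*(-5 + 3))*3)*2 + (-6 - 1*(-83)))² = ((-5 + (5*(-2))*3)*2 + (-6 + 83))² = ((-5 - 10*3)*2 + 77)² = ((-5 - 30)*2 + 77)² = (-35*2 + 77)² = (-70 + 77)² = 7² = 49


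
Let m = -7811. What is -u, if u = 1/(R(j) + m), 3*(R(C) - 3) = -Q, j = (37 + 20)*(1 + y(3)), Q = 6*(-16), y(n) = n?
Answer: 1/7776 ≈ 0.00012860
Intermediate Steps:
Q = -96
j = 228 (j = (37 + 20)*(1 + 3) = 57*4 = 228)
R(C) = 35 (R(C) = 3 + (-1*(-96))/3 = 3 + (1/3)*96 = 3 + 32 = 35)
u = -1/7776 (u = 1/(35 - 7811) = 1/(-7776) = -1/7776 ≈ -0.00012860)
-u = -1*(-1/7776) = 1/7776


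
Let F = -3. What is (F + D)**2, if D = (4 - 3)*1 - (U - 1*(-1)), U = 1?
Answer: 16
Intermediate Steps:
D = -1 (D = (4 - 3)*1 - (1 - 1*(-1)) = 1*1 - (1 + 1) = 1 - 1*2 = 1 - 2 = -1)
(F + D)**2 = (-3 - 1)**2 = (-4)**2 = 16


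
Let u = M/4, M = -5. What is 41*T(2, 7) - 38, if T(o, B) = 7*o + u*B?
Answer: 709/4 ≈ 177.25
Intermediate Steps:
u = -5/4 ≈ -1.2500
T(o, B) = 7*o - 5*B/4
41*T(2, 7) - 38 = 41*(7*2 - 5/4*7) - 38 = 41*(14 - 35/4) - 38 = 41*(21/4) - 38 = 861/4 - 38 = 709/4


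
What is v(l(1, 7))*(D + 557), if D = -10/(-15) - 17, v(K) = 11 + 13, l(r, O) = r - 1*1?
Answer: 12976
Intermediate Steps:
l(r, O) = -1 + r (l(r, O) = r - 1 = -1 + r)
v(K) = 24
D = -49/3 (D = -1/15*(-10) - 17 = 2/3 - 17 = -49/3 ≈ -16.333)
v(l(1, 7))*(D + 557) = 24*(-49/3 + 557) = 24*(1622/3) = 12976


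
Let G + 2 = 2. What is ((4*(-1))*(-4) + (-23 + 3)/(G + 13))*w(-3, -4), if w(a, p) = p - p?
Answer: 0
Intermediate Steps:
w(a, p) = 0
G = 0 (G = -2 + 2 = 0)
((4*(-1))*(-4) + (-23 + 3)/(G + 13))*w(-3, -4) = ((4*(-1))*(-4) + (-23 + 3)/(0 + 13))*0 = (-4*(-4) - 20/13)*0 = (16 - 20*1/13)*0 = (16 - 20/13)*0 = (188/13)*0 = 0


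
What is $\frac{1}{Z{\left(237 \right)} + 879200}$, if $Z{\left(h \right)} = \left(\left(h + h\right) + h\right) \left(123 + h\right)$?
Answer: $\frac{1}{1135160} \approx 8.8093 \cdot 10^{-7}$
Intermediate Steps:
$Z{\left(h \right)} = 3 h \left(123 + h\right)$ ($Z{\left(h \right)} = \left(2 h + h\right) \left(123 + h\right) = 3 h \left(123 + h\right)$)
$\frac{1}{Z{\left(237 \right)} + 879200} = \frac{1}{3 \cdot 237 \left(123 + 237\right) + 879200} = \frac{1}{3 \cdot 237 \cdot 360 + 879200} = \frac{1}{255960 + 879200} = \frac{1}{1135160}$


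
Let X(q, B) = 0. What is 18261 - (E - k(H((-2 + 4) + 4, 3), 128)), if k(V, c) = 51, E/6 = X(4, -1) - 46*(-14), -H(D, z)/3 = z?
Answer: 14448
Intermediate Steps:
H(D, z) = -3*z
E = 3864 (E = 6*(0 - 46*(-14)) = 6*(0 + 644) = 6*644 = 3864)
18261 - (E - k(H((-2 + 4) + 4, 3), 128)) = 18261 - (3864 - 1*51) = 18261 - (3864 - 51) = 18261 - 1*3813 = 18261 - 3813 = 14448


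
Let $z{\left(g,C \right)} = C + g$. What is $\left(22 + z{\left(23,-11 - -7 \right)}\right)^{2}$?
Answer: $1681$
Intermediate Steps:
$\left(22 + z{\left(23,-11 - -7 \right)}\right)^{2} = \left(22 + \left(\left(-11 - -7\right) + 23\right)\right)^{2} = \left(22 + \left(\left(-11 + 7\right) + 23\right)\right)^{2} = \left(22 + \left(-4 + 23\right)\right)^{2} = \left(22 + 19\right)^{2} = 41^{2} = 1681$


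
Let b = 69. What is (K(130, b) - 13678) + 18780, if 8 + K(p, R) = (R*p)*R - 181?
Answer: 623843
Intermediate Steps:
K(p, R) = -189 + p*R² (K(p, R) = -8 + ((R*p)*R - 181) = -8 + (p*R² - 181) = -8 + (-181 + p*R²) = -189 + p*R²)
(K(130, b) - 13678) + 18780 = ((-189 + 130*69²) - 13678) + 18780 = ((-189 + 130*4761) - 13678) + 18780 = ((-189 + 618930) - 13678) + 18780 = (618741 - 13678) + 18780 = 605063 + 18780 = 623843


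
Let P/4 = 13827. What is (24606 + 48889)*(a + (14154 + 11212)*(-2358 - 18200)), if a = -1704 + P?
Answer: -38321808760880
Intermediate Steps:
P = 55308 (P = 4*13827 = 55308)
a = 53604 (a = -1704 + 55308 = 53604)
(24606 + 48889)*(a + (14154 + 11212)*(-2358 - 18200)) = (24606 + 48889)*(53604 + (14154 + 11212)*(-2358 - 18200)) = 73495*(53604 + 25366*(-20558)) = 73495*(53604 - 521474228) = 73495*(-521420624) = -38321808760880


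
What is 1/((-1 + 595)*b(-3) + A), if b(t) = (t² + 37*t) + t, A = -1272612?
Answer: -1/1334982 ≈ -7.4907e-7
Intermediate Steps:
b(t) = t² + 38*t
1/((-1 + 595)*b(-3) + A) = 1/((-1 + 595)*(-3*(38 - 3)) - 1272612) = 1/(594*(-3*35) - 1272612) = 1/(594*(-105) - 1272612) = 1/(-62370 - 1272612) = 1/(-1334982) = -1/1334982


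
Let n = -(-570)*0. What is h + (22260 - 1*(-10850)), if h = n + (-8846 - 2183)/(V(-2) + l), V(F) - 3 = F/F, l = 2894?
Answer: 95941751/2898 ≈ 33106.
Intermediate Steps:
V(F) = 4 (V(F) = 3 + F/F = 3 + 1 = 4)
n = 0 (n = -10*0 = 0)
h = -11029/2898 (h = 0 + (-8846 - 2183)/(4 + 2894) = 0 - 11029/2898 = -11029/2898 ≈ -3.8057)
h + (22260 - 1*(-10850)) = -11029/2898 + (22260 - 1*(-10850)) = -11029/2898 + (22260 + 10850) = -11029/2898 + 33110 = 95941751/2898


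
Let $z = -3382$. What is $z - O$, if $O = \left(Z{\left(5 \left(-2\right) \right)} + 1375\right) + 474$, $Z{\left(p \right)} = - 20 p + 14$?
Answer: $-5445$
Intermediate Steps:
$Z{\left(p \right)} = 14 - 20 p$
$O = 2063$ ($O = \left(\left(14 - 20 \cdot 5 \left(-2\right)\right) + 1375\right) + 474 = \left(\left(14 - -200\right) + 1375\right) + 474 = \left(\left(14 + 200\right) + 1375\right) + 474 = \left(214 + 1375\right) + 474 = 1589 + 474 = 2063$)
$z - O = -3382 - 2063 = -5445$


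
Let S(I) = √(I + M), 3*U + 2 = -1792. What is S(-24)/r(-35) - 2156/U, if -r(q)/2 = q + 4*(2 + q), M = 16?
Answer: 1078/299 + I*√2/167 ≈ 3.6054 + 0.0084683*I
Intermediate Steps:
U = -598 (U = -⅔ + (⅓)*(-1792) = -⅔ - 1792/3 = -598)
S(I) = √(16 + I) (S(I) = √(I + 16) = √(16 + I))
r(q) = -16 - 10*q (r(q) = -2*(q + 4*(2 + q)) = -2*(q + (8 + 4*q)) = -2*(8 + 5*q) = -16 - 10*q)
S(-24)/r(-35) - 2156/U = √(16 - 24)/(-16 - 10*(-35)) - 2156/(-598) = √(-8)/(-16 + 350) - 2156*(-1/598) = (2*I*√2)/334 + 1078/299 = (2*I*√2)*(1/334) + 1078/299 = I*√2/167 + 1078/299 = 1078/299 + I*√2/167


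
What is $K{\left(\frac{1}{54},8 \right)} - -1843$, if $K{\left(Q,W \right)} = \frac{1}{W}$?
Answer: $\frac{14745}{8} \approx 1843.1$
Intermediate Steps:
$K{\left(\frac{1}{54},8 \right)} - -1843 = \frac{1}{8} - -1843 = \frac{1}{8} + 1843 = \frac{14745}{8}$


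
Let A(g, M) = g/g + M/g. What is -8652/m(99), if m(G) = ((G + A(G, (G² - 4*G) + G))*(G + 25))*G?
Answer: -103/28644 ≈ -0.0035959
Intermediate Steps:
A(g, M) = 1 + M/g
m(G) = G*(25 + G)*(G + (G² - 2*G)/G) (m(G) = ((G + (((G² - 4*G) + G) + G)/G)*(G + 25))*G = ((G + ((G² - 3*G) + G)/G)*(25 + G))*G = ((G + (G² - 2*G)/G)*(25 + G))*G = ((25 + G)*(G + (G² - 2*G)/G))*G = G*(25 + G)*(G + (G² - 2*G)/G))
-8652/m(99) = -8652*1/(198*(-25 + 99² + 24*99)) = -8652*1/(198*(-25 + 9801 + 2376)) = -8652/(2*99*12152) = -8652/2406096 = -8652*1/2406096 = -103/28644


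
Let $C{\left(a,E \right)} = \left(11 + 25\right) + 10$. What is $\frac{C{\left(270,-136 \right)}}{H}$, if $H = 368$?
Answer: $\frac{1}{8} \approx 0.125$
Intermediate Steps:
$C{\left(a,E \right)} = 46$ ($C{\left(a,E \right)} = 36 + 10 = 46$)
$\frac{C{\left(270,-136 \right)}}{H} = \frac{46}{368} = 46 \cdot \frac{1}{368} = \frac{1}{8}$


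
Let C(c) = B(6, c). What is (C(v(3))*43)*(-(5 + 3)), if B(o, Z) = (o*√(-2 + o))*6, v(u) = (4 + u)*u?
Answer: -24768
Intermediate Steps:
v(u) = u*(4 + u)
B(o, Z) = 6*o*√(-2 + o)
C(c) = 72 (C(c) = 6*6*√(-2 + 6) = 6*6*√4 = 6*6*2 = 72)
(C(v(3))*43)*(-(5 + 3)) = (72*43)*(-(5 + 3)) = 3096*(-1*8) = 3096*(-8) = -24768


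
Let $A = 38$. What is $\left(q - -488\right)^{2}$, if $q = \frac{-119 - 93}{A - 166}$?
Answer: $\frac{245517561}{1024} \approx 2.3976 \cdot 10^{5}$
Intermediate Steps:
$q = \frac{53}{32}$ ($q = \frac{-119 - 93}{38 - 166} = - \frac{212}{-128} = \left(-212\right) \left(- \frac{1}{128}\right) = \frac{53}{32} \approx 1.6563$)
$\left(q - -488\right)^{2} = \left(\frac{53}{32} - -488\right)^{2} = \left(\frac{53}{32} + 488\right)^{2} = \left(\frac{15669}{32}\right)^{2} = \frac{245517561}{1024}$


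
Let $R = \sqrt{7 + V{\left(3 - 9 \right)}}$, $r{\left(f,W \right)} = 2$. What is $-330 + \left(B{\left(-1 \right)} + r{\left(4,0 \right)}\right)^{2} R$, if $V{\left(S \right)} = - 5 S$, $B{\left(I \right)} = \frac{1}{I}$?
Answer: $-330 + \sqrt{37} \approx -323.92$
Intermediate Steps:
$R = \sqrt{37}$ ($R = \sqrt{7 - 5 \left(3 - 9\right)} = \sqrt{7 - -30} = \sqrt{7 + 30} = \sqrt{37} \approx 6.0828$)
$-330 + \left(B{\left(-1 \right)} + r{\left(4,0 \right)}\right)^{2} R = -330 + \left(\frac{1}{-1} + 2\right)^{2} \sqrt{37} = -330 + \left(-1 + 2\right)^{2} \sqrt{37} = -330 + 1^{2} \sqrt{37} = -330 + 1 \sqrt{37} = -330 + \sqrt{37}$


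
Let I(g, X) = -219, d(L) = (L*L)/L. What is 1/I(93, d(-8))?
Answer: -1/219 ≈ -0.0045662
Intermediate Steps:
d(L) = L (d(L) = L²/L = L)
1/I(93, d(-8)) = 1/(-219) = -1/219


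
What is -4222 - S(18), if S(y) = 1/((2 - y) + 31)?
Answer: -63331/15 ≈ -4222.1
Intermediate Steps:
S(y) = 1/(33 - y)
-4222 - S(18) = -4222 - (-1)/(-33 + 18) = -4222 - (-1)/(-15) = -4222 - (-1)*(-1)/15 = -4222 - 1*1/15 = -4222 - 1/15 = -63331/15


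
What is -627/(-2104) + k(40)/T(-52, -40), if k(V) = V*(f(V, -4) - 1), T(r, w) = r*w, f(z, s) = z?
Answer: 2205/2104 ≈ 1.0480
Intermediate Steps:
k(V) = V*(-1 + V) (k(V) = V*(V - 1) = V*(-1 + V))
-627/(-2104) + k(40)/T(-52, -40) = -627/(-2104) + (40*(-1 + 40))/((-52*(-40))) = -627*(-1/2104) + (40*39)/2080 = 627/2104 + 1560*(1/2080) = 627/2104 + ¾ = 2205/2104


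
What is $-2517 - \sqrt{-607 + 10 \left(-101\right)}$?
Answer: $-2517 - 7 i \sqrt{33} \approx -2517.0 - 40.212 i$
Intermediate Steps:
$-2517 - \sqrt{-607 + 10 \left(-101\right)} = -2517 - \sqrt{-607 - 1010} = -2517 - \sqrt{-1617} = -2517 - 7 i \sqrt{33}$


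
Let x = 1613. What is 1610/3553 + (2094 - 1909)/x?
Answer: 3254235/5730989 ≈ 0.56783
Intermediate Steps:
1610/3553 + (2094 - 1909)/x = 1610/3553 + (2094 - 1909)/1613 = 1610*(1/3553) + 185*(1/1613) = 1610/3553 + 185/1613 = 3254235/5730989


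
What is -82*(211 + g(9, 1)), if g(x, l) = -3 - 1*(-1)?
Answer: -17138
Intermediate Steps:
g(x, l) = -2 (g(x, l) = -3 + 1 = -2)
-82*(211 + g(9, 1)) = -82*(211 - 2) = -82*209 = -17138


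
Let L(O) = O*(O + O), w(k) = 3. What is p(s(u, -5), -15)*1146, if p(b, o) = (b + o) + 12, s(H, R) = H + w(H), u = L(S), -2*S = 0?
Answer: 0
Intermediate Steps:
S = 0 (S = -½*0 = 0)
L(O) = 2*O² (L(O) = O*(2*O) = 2*O²)
u = 0 (u = 2*0² = 2*0 = 0)
s(H, R) = 3 + H (s(H, R) = H + 3 = 3 + H)
p(b, o) = 12 + b + o
p(s(u, -5), -15)*1146 = (12 + (3 + 0) - 15)*1146 = (12 + 3 - 15)*1146 = 0*1146 = 0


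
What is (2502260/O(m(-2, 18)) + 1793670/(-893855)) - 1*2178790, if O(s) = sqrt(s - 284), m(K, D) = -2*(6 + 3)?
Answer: -389504825824/178771 - 1251130*I*sqrt(302)/151 ≈ -2.1788e+6 - 1.4399e+5*I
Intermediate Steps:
m(K, D) = -18 (m(K, D) = -2*9 = -18)
O(s) = sqrt(-284 + s)
(2502260/O(m(-2, 18)) + 1793670/(-893855)) - 1*2178790 = (2502260/(sqrt(-284 - 18)) + 1793670/(-893855)) - 1*2178790 = (2502260/(sqrt(-302)) + 1793670*(-1/893855)) - 2178790 = (2502260/((I*sqrt(302))) - 358734/178771) - 2178790 = (2502260*(-I*sqrt(302)/302) - 358734/178771) - 2178790 = (-1251130*I*sqrt(302)/151 - 358734/178771) - 2178790 = (-358734/178771 - 1251130*I*sqrt(302)/151) - 2178790 = -389504825824/178771 - 1251130*I*sqrt(302)/151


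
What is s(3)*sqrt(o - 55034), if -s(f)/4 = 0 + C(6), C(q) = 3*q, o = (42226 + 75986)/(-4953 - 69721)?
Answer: -1872*I*sqrt(113494735043)/37337 ≈ -16891.0*I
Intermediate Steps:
o = -59106/37337 (o = 118212/(-74674) = 118212*(-1/74674) = -59106/37337 ≈ -1.5830)
s(f) = -72 (s(f) = -4*(0 + 3*6) = -4*(0 + 18) = -4*18 = -72)
s(3)*sqrt(o - 55034) = -72*sqrt(-59106/37337 - 55034) = -1872*I*sqrt(113494735043)/37337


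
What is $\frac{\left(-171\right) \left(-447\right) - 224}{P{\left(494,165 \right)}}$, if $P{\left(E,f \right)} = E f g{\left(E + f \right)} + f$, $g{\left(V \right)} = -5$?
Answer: $- \frac{76213}{407385} \approx -0.18708$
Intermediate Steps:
$P{\left(E,f \right)} = f - 5 E f$ ($P{\left(E,f \right)} = E f \left(-5\right) + f = - 5 E f + f = f - 5 E f$)
$\frac{\left(-171\right) \left(-447\right) - 224}{P{\left(494,165 \right)}} = \frac{\left(-171\right) \left(-447\right) - 224}{165 \left(1 - 2470\right)} = \frac{76437 - 224}{165 \left(1 - 2470\right)} = \frac{76213}{165 \left(-2469\right)} = \frac{76213}{-407385} = 76213 \left(- \frac{1}{407385}\right) = - \frac{76213}{407385}$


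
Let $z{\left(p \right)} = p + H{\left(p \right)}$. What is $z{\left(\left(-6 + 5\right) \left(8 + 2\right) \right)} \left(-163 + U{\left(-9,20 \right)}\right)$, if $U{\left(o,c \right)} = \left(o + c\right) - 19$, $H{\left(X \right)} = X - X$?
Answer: $1710$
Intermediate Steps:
$H{\left(X \right)} = 0$
$U{\left(o,c \right)} = -19 + c + o$ ($U{\left(o,c \right)} = \left(c + o\right) - 19 = -19 + c + o$)
$z{\left(p \right)} = p$ ($z{\left(p \right)} = p + 0 = p$)
$z{\left(\left(-6 + 5\right) \left(8 + 2\right) \right)} \left(-163 + U{\left(-9,20 \right)}\right) = \left(-6 + 5\right) \left(8 + 2\right) \left(-163 - 8\right) = \left(-1\right) 10 \left(-163 - 8\right) = \left(-10\right) \left(-171\right) = 1710$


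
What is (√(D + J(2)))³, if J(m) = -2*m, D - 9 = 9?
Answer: 14*√14 ≈ 52.383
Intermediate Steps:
D = 18 (D = 9 + 9 = 18)
(√(D + J(2)))³ = (√(18 - 2*2))³ = (√(18 - 4))³ = (√14)³ = 14*√14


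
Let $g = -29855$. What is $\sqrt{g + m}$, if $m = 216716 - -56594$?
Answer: $\sqrt{243455} \approx 493.41$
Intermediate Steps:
$m = 273310$ ($m = 216716 + 56594 = 273310$)
$\sqrt{g + m} = \sqrt{-29855 + 273310} = \sqrt{243455}$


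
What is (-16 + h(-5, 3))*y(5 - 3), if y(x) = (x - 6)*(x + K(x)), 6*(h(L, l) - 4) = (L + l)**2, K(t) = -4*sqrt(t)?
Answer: 272/3 - 544*sqrt(2)/3 ≈ -165.78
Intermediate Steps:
h(L, l) = 4 + (L + l)**2/6
y(x) = (-6 + x)*(x - 4*sqrt(x)) (y(x) = (x - 6)*(x - 4*sqrt(x)) = (-6 + x)*(x - 4*sqrt(x)))
(-16 + h(-5, 3))*y(5 - 3) = (-16 + (4 + (-5 + 3)**2/6))*((5 - 3)**2 - 6*(5 - 3) - 4*(5 - 3)**(3/2) + 24*sqrt(5 - 3)) = (-16 + (4 + (1/6)*(-2)**2))*(2**2 - 6*2 - 8*sqrt(2) + 24*sqrt(2)) = (-16 + (4 + (1/6)*4))*(4 - 12 - 8*sqrt(2) + 24*sqrt(2)) = (-16 + (4 + 2/3))*(4 - 12 - 8*sqrt(2) + 24*sqrt(2)) = (-16 + 14/3)*(-8 + 16*sqrt(2)) = -34*(-8 + 16*sqrt(2))/3 = 272/3 - 544*sqrt(2)/3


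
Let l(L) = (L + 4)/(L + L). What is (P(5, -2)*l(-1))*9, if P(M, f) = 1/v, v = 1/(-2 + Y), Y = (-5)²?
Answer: -621/2 ≈ -310.50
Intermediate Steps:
Y = 25
v = 1/23 (v = 1/(-2 + 25) = 1/23 ≈ 0.043478)
P(M, f) = 23 (P(M, f) = 1/(1/23) = 23)
l(L) = (4 + L)/(2*L) (l(L) = (4 + L)/((2*L)) = (4 + L)*(1/(2*L)) = (4 + L)/(2*L))
(P(5, -2)*l(-1))*9 = (23*((½)*(4 - 1)/(-1)))*9 = (23*((½)*(-1)*3))*9 = (23*(-3/2))*9 = -69/2*9 = -621/2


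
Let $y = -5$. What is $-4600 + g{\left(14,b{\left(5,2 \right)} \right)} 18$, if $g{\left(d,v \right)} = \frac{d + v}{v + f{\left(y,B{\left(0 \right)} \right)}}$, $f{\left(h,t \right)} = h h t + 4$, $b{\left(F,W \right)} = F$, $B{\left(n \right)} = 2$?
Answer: $- \frac{271058}{59} \approx -4594.2$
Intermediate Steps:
$f{\left(h,t \right)} = 4 + t h^{2}$ ($f{\left(h,t \right)} = h^{2} t + 4 = t h^{2} + 4 = 4 + t h^{2}$)
$g{\left(d,v \right)} = \frac{d + v}{54 + v}$ ($g{\left(d,v \right)} = \frac{d + v}{v + \left(4 + 2 \left(-5\right)^{2}\right)} = \frac{d + v}{v + \left(4 + 2 \cdot 25\right)} = \frac{d + v}{v + \left(4 + 50\right)} = \frac{d + v}{v + 54} = \frac{d + v}{54 + v}$)
$-4600 + g{\left(14,b{\left(5,2 \right)} \right)} 18 = -4600 + \frac{14 + 5}{54 + 5} \cdot 18 = -4600 + \frac{1}{59} \cdot 19 \cdot 18 = -4600 + \frac{19}{59} \cdot 18 = -4600 + \frac{342}{59} = - \frac{271058}{59}$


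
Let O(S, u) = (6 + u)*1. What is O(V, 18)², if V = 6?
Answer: 576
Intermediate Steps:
O(S, u) = 6 + u
O(V, 18)² = (6 + 18)² = 24² = 576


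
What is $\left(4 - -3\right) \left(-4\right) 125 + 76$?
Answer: $-3424$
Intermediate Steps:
$\left(4 - -3\right) \left(-4\right) 125 + 76 = \left(4 + 3\right) \left(-4\right) 125 + 76 = 7 \left(-4\right) 125 + 76 = \left(-28\right) 125 + 76 = -3500 + 76 = -3424$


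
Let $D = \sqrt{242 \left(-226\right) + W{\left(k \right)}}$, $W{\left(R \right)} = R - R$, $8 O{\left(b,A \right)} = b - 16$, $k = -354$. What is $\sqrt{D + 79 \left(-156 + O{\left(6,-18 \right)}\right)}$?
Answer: $\frac{\sqrt{-49691 + 88 i \sqrt{113}}}{2} \approx 1.0491 + 111.46 i$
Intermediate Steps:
$O{\left(b,A \right)} = -2 + \frac{b}{8}$ ($O{\left(b,A \right)} = \frac{b - 16}{8} = \frac{-16 + b}{8} = -2 + \frac{b}{8}$)
$W{\left(R \right)} = 0$
$D = 22 i \sqrt{113}$ ($D = \sqrt{242 \left(-226\right) + 0} = \sqrt{-54692 + 0} = \sqrt{-54692} = 22 i \sqrt{113} \approx 233.86 i$)
$\sqrt{D + 79 \left(-156 + O{\left(6,-18 \right)}\right)} = \sqrt{22 i \sqrt{113} + 79 \left(-156 + \left(-2 + \frac{1}{8} \cdot 6\right)\right)} = \sqrt{22 i \sqrt{113} + 79 \left(-156 + \left(-2 + \frac{3}{4}\right)\right)} = \sqrt{22 i \sqrt{113} + 79 \left(-156 - \frac{5}{4}\right)} = \sqrt{22 i \sqrt{113} + 79 \left(- \frac{629}{4}\right)} = \sqrt{22 i \sqrt{113} - \frac{49691}{4}} = \sqrt{- \frac{49691}{4} + 22 i \sqrt{113}}$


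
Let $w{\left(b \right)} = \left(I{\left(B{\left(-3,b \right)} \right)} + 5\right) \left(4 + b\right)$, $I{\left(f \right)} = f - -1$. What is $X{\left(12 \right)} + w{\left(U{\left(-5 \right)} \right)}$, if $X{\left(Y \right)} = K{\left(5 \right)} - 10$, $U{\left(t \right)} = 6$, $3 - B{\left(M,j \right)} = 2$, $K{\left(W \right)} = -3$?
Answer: $57$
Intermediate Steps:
$B{\left(M,j \right)} = 1$ ($B{\left(M,j \right)} = 3 - 2 = 1$)
$I{\left(f \right)} = 1 + f$ ($I{\left(f \right)} = f + 1 = 1 + f$)
$X{\left(Y \right)} = -13$ ($X{\left(Y \right)} = -3 - 10 = -13$)
$w{\left(b \right)} = 28 + 7 b$ ($w{\left(b \right)} = \left(\left(1 + 1\right) + 5\right) \left(4 + b\right) = \left(2 + 5\right) \left(4 + b\right) = 7 \left(4 + b\right) = 28 + 7 b$)
$X{\left(12 \right)} + w{\left(U{\left(-5 \right)} \right)} = -13 + \left(28 + 7 \cdot 6\right) = -13 + \left(28 + 42\right) = -13 + 70 = 57$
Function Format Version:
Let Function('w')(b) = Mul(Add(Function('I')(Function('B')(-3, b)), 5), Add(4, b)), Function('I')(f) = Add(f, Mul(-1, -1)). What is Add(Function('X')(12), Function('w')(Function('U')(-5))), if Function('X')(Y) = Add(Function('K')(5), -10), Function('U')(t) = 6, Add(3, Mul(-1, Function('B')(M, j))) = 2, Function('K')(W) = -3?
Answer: 57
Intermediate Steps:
Function('B')(M, j) = 1 (Function('B')(M, j) = Add(3, Mul(-1, 2)) = Add(3, -2) = 1)
Function('I')(f) = Add(1, f) (Function('I')(f) = Add(f, 1) = Add(1, f))
Function('X')(Y) = -13 (Function('X')(Y) = Add(-3, -10) = -13)
Function('w')(b) = Add(28, Mul(7, b)) (Function('w')(b) = Mul(Add(Add(1, 1), 5), Add(4, b)) = Mul(Add(2, 5), Add(4, b)) = Mul(7, Add(4, b)) = Add(28, Mul(7, b)))
Add(Function('X')(12), Function('w')(Function('U')(-5))) = Add(-13, Add(28, Mul(7, 6))) = Add(-13, Add(28, 42)) = Add(-13, 70) = 57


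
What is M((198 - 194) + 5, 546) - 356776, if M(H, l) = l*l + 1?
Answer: -58659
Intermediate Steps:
M(H, l) = 1 + l² (M(H, l) = l² + 1 = 1 + l²)
M((198 - 194) + 5, 546) - 356776 = (1 + 546²) - 356776 = (1 + 298116) - 356776 = 298117 - 356776 = -58659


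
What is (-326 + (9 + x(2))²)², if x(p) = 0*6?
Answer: 60025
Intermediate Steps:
x(p) = 0
(-326 + (9 + x(2))²)² = (-326 + (9 + 0)²)² = (-326 + 9²)² = (-326 + 81)² = (-245)² = 60025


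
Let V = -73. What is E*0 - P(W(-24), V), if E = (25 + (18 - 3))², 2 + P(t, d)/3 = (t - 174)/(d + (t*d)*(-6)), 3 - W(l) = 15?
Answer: 31416/5329 ≈ 5.8953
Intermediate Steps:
W(l) = -12 (W(l) = 3 - 1*15 = 3 - 15 = -12)
P(t, d) = -6 + 3*(-174 + t)/(d - 6*d*t) (P(t, d) = -6 + 3*((t - 174)/(d + (t*d)*(-6))) = -6 + 3*((-174 + t)/(d + (d*t)*(-6))) = -6 + 3*((-174 + t)/(d - 6*d*t)) = -6 + 3*(-174 + t)/(d - 6*d*t))
E = 1600 (E = (25 + 15)² = 40² = 1600)
E*0 - P(W(-24), V) = 1600*0 - 3*(174 - 1*(-12) + 2*(-73) - 12*(-73)*(-12))/((-73)*(-1 + 6*(-12))) = 0 - 3*(-1)*(174 + 12 - 146 - 10512)/(73*(-1 - 72)) = 0 - 3*(-1)*(-10472)/(73*(-73)) = 0 - 3*(-1)*(-1)*(-10472)/(73*73) = 0 - 1*(-31416/5329) = 0 + 31416/5329 = 31416/5329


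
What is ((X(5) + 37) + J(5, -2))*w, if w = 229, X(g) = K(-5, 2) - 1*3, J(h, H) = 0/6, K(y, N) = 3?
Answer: 8473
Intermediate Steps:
J(h, H) = 0 (J(h, H) = 0*(1/6) = 0)
X(g) = 0 (X(g) = 3 - 1*3 = 3 - 3 = 0)
((X(5) + 37) + J(5, -2))*w = ((0 + 37) + 0)*229 = (37 + 0)*229 = 37*229 = 8473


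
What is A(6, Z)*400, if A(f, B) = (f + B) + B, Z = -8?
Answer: -4000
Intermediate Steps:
A(f, B) = f + 2*B (A(f, B) = (B + f) + B = f + 2*B)
A(6, Z)*400 = (6 + 2*(-8))*400 = (6 - 16)*400 = -10*400 = -4000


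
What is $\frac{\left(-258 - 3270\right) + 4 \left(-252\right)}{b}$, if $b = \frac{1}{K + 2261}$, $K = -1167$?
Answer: $-4962384$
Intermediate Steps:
$b = \frac{1}{1094}$ ($b = \frac{1}{-1167 + 2261} = \frac{1}{1094} \approx 0.00091408$)
$\frac{\left(-258 - 3270\right) + 4 \left(-252\right)}{b} = \left(\left(-258 - 3270\right) + 4 \left(-252\right)\right) \frac{1}{\frac{1}{1094}} = \left(-3528 - 1008\right) 1094 = \left(-4536\right) 1094 = -4962384$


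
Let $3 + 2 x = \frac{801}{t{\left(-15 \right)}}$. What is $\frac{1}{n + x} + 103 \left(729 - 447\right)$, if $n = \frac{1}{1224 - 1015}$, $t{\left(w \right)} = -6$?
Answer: $\frac{1657160602}{57053} \approx 29046.0$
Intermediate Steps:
$x = - \frac{273}{4}$ ($x = - \frac{3}{2} + \frac{801 \frac{1}{-6}}{2} = - \frac{3}{2} + \frac{801 \left(- \frac{1}{6}\right)}{2} = - \frac{3}{2} + \frac{1}{2} \left(- \frac{267}{2}\right) = - \frac{3}{2} - \frac{267}{4} = - \frac{273}{4} \approx -68.25$)
$n = \frac{1}{209} \approx 0.0047847$
$\frac{1}{n + x} + 103 \left(729 - 447\right) = \frac{1}{\frac{1}{209} - \frac{273}{4}} + 103 \left(729 - 447\right) = \frac{1}{- \frac{57053}{836}} + 103 \cdot 282 = - \frac{836}{57053} + 29046 = \frac{1657160602}{57053}$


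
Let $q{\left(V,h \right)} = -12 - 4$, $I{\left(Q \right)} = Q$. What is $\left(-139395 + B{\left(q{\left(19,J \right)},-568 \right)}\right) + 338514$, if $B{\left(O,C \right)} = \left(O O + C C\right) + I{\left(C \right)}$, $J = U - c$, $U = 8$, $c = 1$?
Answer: $521431$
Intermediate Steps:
$J = 7$ ($J = 8 - 1 = 7$)
$q{\left(V,h \right)} = -16$
$B{\left(O,C \right)} = C + C^{2} + O^{2}$ ($B{\left(O,C \right)} = \left(O O + C C\right) + C = \left(O^{2} + C^{2}\right) + C = \left(C^{2} + O^{2}\right) + C = C + C^{2} + O^{2}$)
$\left(-139395 + B{\left(q{\left(19,J \right)},-568 \right)}\right) + 338514 = \left(-139395 + \left(-568 + \left(-568\right)^{2} + \left(-16\right)^{2}\right)\right) + 338514 = \left(-139395 + \left(-568 + 322624 + 256\right)\right) + 338514 = \left(-139395 + 322312\right) + 338514 = 182917 + 338514 = 521431$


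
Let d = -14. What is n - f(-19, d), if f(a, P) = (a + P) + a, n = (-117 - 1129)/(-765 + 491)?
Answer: 7747/137 ≈ 56.547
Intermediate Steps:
n = 623/137 (n = -1246/(-274) = -1246*(-1/274) = 623/137 ≈ 4.5474)
f(a, P) = P + 2*a (f(a, P) = (P + a) + a = P + 2*a)
n - f(-19, d) = 623/137 - (-14 + 2*(-19)) = 623/137 - (-14 - 38) = 623/137 - 1*(-52) = 623/137 + 52 = 7747/137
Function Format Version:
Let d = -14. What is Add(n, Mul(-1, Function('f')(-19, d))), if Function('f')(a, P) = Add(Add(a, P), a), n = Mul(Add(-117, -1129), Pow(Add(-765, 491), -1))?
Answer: Rational(7747, 137) ≈ 56.547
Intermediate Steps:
n = Rational(623, 137) (n = Mul(-1246, Pow(-274, -1)) = Mul(-1246, Rational(-1, 274)) = Rational(623, 137) ≈ 4.5474)
Function('f')(a, P) = Add(P, Mul(2, a)) (Function('f')(a, P) = Add(Add(P, a), a) = Add(P, Mul(2, a)))
Add(n, Mul(-1, Function('f')(-19, d))) = Add(Rational(623, 137), Mul(-1, Add(-14, Mul(2, -19)))) = Add(Rational(623, 137), Mul(-1, Add(-14, -38))) = Add(Rational(623, 137), Mul(-1, -52)) = Add(Rational(623, 137), 52) = Rational(7747, 137)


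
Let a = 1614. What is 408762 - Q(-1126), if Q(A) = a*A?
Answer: 2226126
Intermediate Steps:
Q(A) = 1614*A
408762 - Q(-1126) = 408762 - 1614*(-1126) = 408762 - 1*(-1817364) = 408762 + 1817364 = 2226126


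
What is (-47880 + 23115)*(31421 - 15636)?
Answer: -390915525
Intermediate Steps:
(-47880 + 23115)*(31421 - 15636) = -24765*15785 = -390915525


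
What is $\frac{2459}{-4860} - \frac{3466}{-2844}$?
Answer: $\frac{273649}{383940} \approx 0.71274$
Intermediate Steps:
$\frac{2459}{-4860} - \frac{3466}{-2844} = 2459 \left(- \frac{1}{4860}\right) - - \frac{1733}{1422} = - \frac{2459}{4860} + \frac{1733}{1422} = \frac{273649}{383940}$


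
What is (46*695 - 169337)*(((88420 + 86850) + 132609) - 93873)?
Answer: -29397362202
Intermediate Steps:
(46*695 - 169337)*(((88420 + 86850) + 132609) - 93873) = (31970 - 169337)*((175270 + 132609) - 93873) = -137367*(307879 - 93873) = -137367*214006 = -29397362202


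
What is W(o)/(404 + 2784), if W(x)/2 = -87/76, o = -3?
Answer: -87/121144 ≈ -0.00071815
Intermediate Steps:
W(x) = -87/38 (W(x) = 2*(-87/76) = -87/38)
W(o)/(404 + 2784) = -87/(38*(404 + 2784)) = -87/38/3188 = -87/38*1/3188 = -87/121144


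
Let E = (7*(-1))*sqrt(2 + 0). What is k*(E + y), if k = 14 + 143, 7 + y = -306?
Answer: -49141 - 1099*sqrt(2) ≈ -50695.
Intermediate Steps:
y = -313 (y = -7 - 306 = -313)
E = -7*sqrt(2) ≈ -9.8995
k = 157
k*(E + y) = 157*(-7*sqrt(2) - 313) = 157*(-313 - 7*sqrt(2)) = -49141 - 1099*sqrt(2)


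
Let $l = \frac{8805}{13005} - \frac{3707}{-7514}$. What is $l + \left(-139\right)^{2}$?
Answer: $\frac{435560365}{22542} \approx 19322.0$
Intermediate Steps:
$l = \frac{26383}{22542}$ ($l = 8805 \cdot \frac{1}{13005} - - \frac{3707}{7514} = \frac{587}{867} + \frac{3707}{7514} = \frac{26383}{22542} \approx 1.1704$)
$l + \left(-139\right)^{2} = \frac{26383}{22542} + \left(-139\right)^{2} = \frac{26383}{22542} + 19321 = \frac{435560365}{22542}$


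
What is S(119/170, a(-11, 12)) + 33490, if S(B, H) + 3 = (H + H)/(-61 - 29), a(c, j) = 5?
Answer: 301382/9 ≈ 33487.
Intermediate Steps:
S(B, H) = -3 - H/45 (S(B, H) = -3 + (H + H)/(-61 - 29) = -3 + (2*H)/(-90) = -3 + (2*H)*(-1/90) = -3 - H/45)
S(119/170, a(-11, 12)) + 33490 = (-3 - 1/45*5) + 33490 = (-3 - ⅑) + 33490 = -28/9 + 33490 = 301382/9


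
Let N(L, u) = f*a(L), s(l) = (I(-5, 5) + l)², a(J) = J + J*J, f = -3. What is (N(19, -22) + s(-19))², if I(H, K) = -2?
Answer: 488601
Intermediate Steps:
a(J) = J + J²
s(l) = (-2 + l)²
N(L, u) = -3*L*(1 + L)
(N(19, -22) + s(-19))² = (-3*19*(1 + 19) + (-2 - 19)²)² = (-3*19*20 + (-21)²)² = (-1140 + 441)² = (-699)² = 488601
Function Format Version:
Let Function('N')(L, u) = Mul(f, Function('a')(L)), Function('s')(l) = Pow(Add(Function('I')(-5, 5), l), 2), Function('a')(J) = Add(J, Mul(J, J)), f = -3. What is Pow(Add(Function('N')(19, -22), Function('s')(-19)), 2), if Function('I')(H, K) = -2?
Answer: 488601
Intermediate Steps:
Function('a')(J) = Add(J, Pow(J, 2))
Function('s')(l) = Pow(Add(-2, l), 2)
Function('N')(L, u) = Mul(-3, L, Add(1, L)) (Function('N')(L, u) = Mul(-3, Mul(L, Add(1, L))) = Mul(-3, L, Add(1, L)))
Pow(Add(Function('N')(19, -22), Function('s')(-19)), 2) = Pow(Add(Mul(-3, 19, Add(1, 19)), Pow(Add(-2, -19), 2)), 2) = Pow(Add(Mul(-3, 19, 20), Pow(-21, 2)), 2) = Pow(Add(-1140, 441), 2) = Pow(-699, 2) = 488601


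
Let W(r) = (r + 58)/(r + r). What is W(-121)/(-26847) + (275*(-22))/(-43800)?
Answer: 43671037/316186068 ≈ 0.13812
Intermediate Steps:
W(r) = (58 + r)/(2*r) (W(r) = (58 + r)/((2*r)) = (58 + r)*(1/(2*r)) = (58 + r)/(2*r))
W(-121)/(-26847) + (275*(-22))/(-43800) = ((1/2)*(58 - 121)/(-121))/(-26847) + (275*(-22))/(-43800) = ((1/2)*(-1/121)*(-63))*(-1/26847) - 6050*(-1/43800) = (63/242)*(-1/26847) + 121/876 = -7/721886 + 121/876 = 43671037/316186068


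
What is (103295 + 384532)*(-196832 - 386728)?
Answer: -284676324120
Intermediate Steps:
(103295 + 384532)*(-196832 - 386728) = 487827*(-583560) = -284676324120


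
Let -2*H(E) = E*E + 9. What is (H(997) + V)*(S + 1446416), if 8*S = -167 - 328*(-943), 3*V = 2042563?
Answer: 273021006010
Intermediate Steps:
V = 2042563/3 (V = (⅓)*2042563 = 2042563/3 ≈ 6.8085e+5)
H(E) = -9/2 - E²/2 (H(E) = -(E*E + 9)/2 = -(E² + 9)/2 = -(9 + E²)/2 = -9/2 - E²/2)
S = 309137/8 (S = (-167 - 328*(-943))/8 = (-167 + 309304)/8 = (⅛)*309137 = 309137/8 ≈ 38642.)
(H(997) + V)*(S + 1446416) = ((-9/2 - ½*997²) + 2042563/3)*(309137/8 + 1446416) = ((-9/2 - ½*994009) + 2042563/3)*(11880465/8) = ((-9/2 - 994009/2) + 2042563/3)*(11880465/8) = (-497009 + 2042563/3)*(11880465/8) = (551536/3)*(11880465/8) = 273021006010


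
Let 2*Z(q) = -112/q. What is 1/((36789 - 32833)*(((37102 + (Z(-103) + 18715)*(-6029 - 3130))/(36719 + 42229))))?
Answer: -47277/405995814919 ≈ -1.1645e-7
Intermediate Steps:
Z(q) = -56/q (Z(q) = (-112/q)/2 = -56/q)
1/((36789 - 32833)*(((37102 + (Z(-103) + 18715)*(-6029 - 3130))/(36719 + 42229)))) = 1/((36789 - 32833)*(((37102 + (-56/(-103) + 18715)*(-6029 - 3130))/(36719 + 42229)))) = 1/(3956*(((37102 + (-56*(-1/103) + 18715)*(-9159))/78948))) = 1/(3956*(((37102 + (56/103 + 18715)*(-9159))*(1/78948)))) = 1/(3956*(((37102 + (1927701/103)*(-9159))*(1/78948)))) = 1/(3956*(((37102 - 17655813459/103)*(1/78948)))) = 1/(3956*((-17651991953/103*1/78948))) = 1/(3956*(-17651991953/8131644)) = (1/3956)*(-8131644/17651991953) = -47277/405995814919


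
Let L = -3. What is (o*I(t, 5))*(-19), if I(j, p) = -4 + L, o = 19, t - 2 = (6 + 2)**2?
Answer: 2527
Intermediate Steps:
t = 66 (t = 2 + (6 + 2)**2 = 2 + 8**2 = 2 + 64 = 66)
I(j, p) = -7 (I(j, p) = -4 - 3 = -7)
(o*I(t, 5))*(-19) = (19*(-7))*(-19) = -133*(-19) = 2527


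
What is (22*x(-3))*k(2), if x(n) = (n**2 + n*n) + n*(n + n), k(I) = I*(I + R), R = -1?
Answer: 1584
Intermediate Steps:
k(I) = I*(-1 + I) (k(I) = I*(I - 1) = I*(-1 + I))
x(n) = 4*n**2 (x(n) = (n**2 + n**2) + n*(2*n) = 2*n**2 + 2*n**2 = 4*n**2)
(22*x(-3))*k(2) = (22*(4*(-3)**2))*(2*(-1 + 2)) = (22*(4*9))*(2*1) = (22*36)*2 = 792*2 = 1584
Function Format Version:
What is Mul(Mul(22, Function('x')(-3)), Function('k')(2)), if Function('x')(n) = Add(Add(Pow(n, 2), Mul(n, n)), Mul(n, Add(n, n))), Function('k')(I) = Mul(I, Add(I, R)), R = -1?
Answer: 1584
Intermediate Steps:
Function('k')(I) = Mul(I, Add(-1, I)) (Function('k')(I) = Mul(I, Add(I, -1)) = Mul(I, Add(-1, I)))
Function('x')(n) = Mul(4, Pow(n, 2)) (Function('x')(n) = Add(Add(Pow(n, 2), Pow(n, 2)), Mul(n, Mul(2, n))) = Add(Mul(2, Pow(n, 2)), Mul(2, Pow(n, 2))) = Mul(4, Pow(n, 2)))
Mul(Mul(22, Function('x')(-3)), Function('k')(2)) = Mul(Mul(22, Mul(4, Pow(-3, 2))), Mul(2, Add(-1, 2))) = Mul(Mul(22, Mul(4, 9)), Mul(2, 1)) = Mul(Mul(22, 36), 2) = Mul(792, 2) = 1584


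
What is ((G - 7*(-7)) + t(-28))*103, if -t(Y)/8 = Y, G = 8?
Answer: 28943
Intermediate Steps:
t(Y) = -8*Y
((G - 7*(-7)) + t(-28))*103 = ((8 - 7*(-7)) - 8*(-28))*103 = ((8 + 49) + 224)*103 = (57 + 224)*103 = 281*103 = 28943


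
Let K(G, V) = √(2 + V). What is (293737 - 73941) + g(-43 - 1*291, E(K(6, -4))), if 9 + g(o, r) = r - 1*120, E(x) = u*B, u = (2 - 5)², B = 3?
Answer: 219694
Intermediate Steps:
u = 9 (u = (-3)² = 9)
E(x) = 27 (E(x) = 9*3 = 27)
g(o, r) = -129 + r (g(o, r) = -9 + (r - 1*120) = -9 + (r - 120) = -9 + (-120 + r) = -129 + r)
(293737 - 73941) + g(-43 - 1*291, E(K(6, -4))) = (293737 - 73941) + (-129 + 27) = 219796 - 102 = 219694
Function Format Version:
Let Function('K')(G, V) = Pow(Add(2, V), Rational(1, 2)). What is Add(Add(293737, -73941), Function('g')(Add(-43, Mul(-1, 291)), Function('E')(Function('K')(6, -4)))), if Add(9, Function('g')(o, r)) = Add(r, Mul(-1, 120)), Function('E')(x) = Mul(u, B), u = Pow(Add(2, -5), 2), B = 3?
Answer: 219694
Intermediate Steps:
u = 9 (u = Pow(-3, 2) = 9)
Function('E')(x) = 27 (Function('E')(x) = Mul(9, 3) = 27)
Function('g')(o, r) = Add(-129, r) (Function('g')(o, r) = Add(-9, Add(r, Mul(-1, 120))) = Add(-9, Add(r, -120)) = Add(-9, Add(-120, r)) = Add(-129, r))
Add(Add(293737, -73941), Function('g')(Add(-43, Mul(-1, 291)), Function('E')(Function('K')(6, -4)))) = Add(Add(293737, -73941), Add(-129, 27)) = Add(219796, -102) = 219694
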